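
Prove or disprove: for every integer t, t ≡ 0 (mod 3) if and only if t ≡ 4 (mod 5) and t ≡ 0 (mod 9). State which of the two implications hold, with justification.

(⟹) This fails: t = 0 gives 0 ≡ 0 (mod 3) but 0 ≡ 0 (mod 5), so the conjunction on the right does not hold.

(⟸) Conversely, if t ≡ 4 (mod 5) and t ≡ 0 (mod 9), then by the Chinese remainder theorem t ≡ 9 (mod 45). Since 9 ≡ 0 (mod 3) and 3 ∣ 45, we get t ≡ 0 (mod 3).

The forward direction fails; the converse holds.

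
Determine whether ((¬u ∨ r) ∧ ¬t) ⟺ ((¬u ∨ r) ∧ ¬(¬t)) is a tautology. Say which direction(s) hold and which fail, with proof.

Neither direction holds.

(⟹) This fails. Under r = F, u = F, t = F, the left side is true but the right side is false.

(⟸) This fails. Under r = F, u = F, t = T, the left side is false but the right side is true.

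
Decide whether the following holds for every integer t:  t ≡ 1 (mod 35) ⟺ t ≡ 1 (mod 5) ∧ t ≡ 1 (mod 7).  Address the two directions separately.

(⇒) Suppose t ≡ 1 (mod 35); write t = 35j + 1. Since 5 ∣ 35, reducing mod 5 gives t ≡ 1 (mod 5); since 7 ∣ 35, reducing mod 7 gives t ≡ 1 (mod 7).

(⇐) Conversely, if t ≡ 1 (mod 5) and t ≡ 1 (mod 7), then by the Chinese remainder theorem t ≡ 1 (mod 35). This is exactly t ≡ 1 (mod 35).

Equivalent; both directions hold.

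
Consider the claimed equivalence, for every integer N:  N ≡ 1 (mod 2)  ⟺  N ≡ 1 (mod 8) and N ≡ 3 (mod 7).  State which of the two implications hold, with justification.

(⟹) This fails: N = 1 gives 1 ≡ 1 (mod 2) but 1 ≡ 1 (mod 7), so the conjunction on the right does not hold.

(⟸) Conversely, if N ≡ 1 (mod 8) and N ≡ 3 (mod 7), then by the Chinese remainder theorem N ≡ 17 (mod 56). Since 17 ≡ 1 (mod 2) and 2 ∣ 56, we get N ≡ 1 (mod 2).

Only the reverse direction holds.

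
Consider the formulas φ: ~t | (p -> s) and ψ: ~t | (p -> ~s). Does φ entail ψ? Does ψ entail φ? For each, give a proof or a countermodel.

Neither direction holds.

(⟹) This fails. Under t = T, p = T, s = T, the left side is true but the right side is false.

(⟸) This fails. Under t = T, p = T, s = F, the left side is false but the right side is true.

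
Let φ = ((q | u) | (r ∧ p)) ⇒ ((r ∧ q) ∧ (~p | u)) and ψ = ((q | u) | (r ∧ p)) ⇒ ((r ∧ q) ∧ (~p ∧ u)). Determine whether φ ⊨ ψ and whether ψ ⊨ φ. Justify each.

The forward direction fails; the converse holds.

(←) Assume the antecedent. If r is true, the antecedent forces (r = T, p = F, q = F, u = F) or (r = T, p = F, q = T, u = T), and the consequent holds there. If r is false, the antecedent forces (r = F, p = F, q = F, u = F) or (r = F, p = T, q = F, u = F), and the consequent holds there. Either way the consequent holds.

(→) This fails. Under r = T, p = F, q = T, u = F, the left side is true but the right side is false.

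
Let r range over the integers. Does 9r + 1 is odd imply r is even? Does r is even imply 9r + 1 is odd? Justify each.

(⟹) Suppose 9r + 1 is odd. Since 9 is odd, 9r and r have the same parity, so 9r + 1 ≡ r + 1 (mod 2). As 1 is odd, 9r + 1 is odd exactly when r is even. Thus r is even.

(⟸) Conversely, suppose r is even; write r = 2j. Then 9r + 1 = 9·(2j) + 1 = 2·9j + 1, which is odd.

Both directions hold; the statement is true.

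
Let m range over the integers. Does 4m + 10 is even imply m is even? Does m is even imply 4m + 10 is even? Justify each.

Only the reverse direction holds.

[⇐] Suppose m is even. Since 4 is even, 4m is even for every m, so 4m + 10 has the same parity as 10, which is even. Hence 4m + 10 is even.

[⇒] This fails: take m = 3. Then 4m + 10 = 22, which is even, yet m = 3 is odd, not even.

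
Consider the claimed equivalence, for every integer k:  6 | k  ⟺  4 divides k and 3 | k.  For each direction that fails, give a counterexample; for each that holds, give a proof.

Forward direction. This fails: take k = 6. Certainly 6 ∣ 6, but 4 ∤ 6.

Converse. Suppose 4 ∣ k and 3 ∣ k. Any common multiple of 4 and 3 is a multiple of their lcm; here gcd(4, 3) = 1, so lcm(4, 3) = 4·3 = 12, so 12 ∣ k. Since 6 ∣ 12, it follows that 6 ∣ k.

Not equivalent: only (⇐) holds.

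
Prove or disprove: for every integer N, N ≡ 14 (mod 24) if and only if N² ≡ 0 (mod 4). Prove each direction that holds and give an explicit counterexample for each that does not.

(→) Suppose N ≡ 14 (mod 24). Then N² ≡ 14² = 196 (mod 24), and since 4 ∣ 24, also N² ≡ 0 (mod 4).

(←) This fails: take N = 0. Then 0² = 0 ≡ 0 (mod 4), yet 0 ≡ 0 (mod 24), not 14.

Not equivalent: only (⇒) holds.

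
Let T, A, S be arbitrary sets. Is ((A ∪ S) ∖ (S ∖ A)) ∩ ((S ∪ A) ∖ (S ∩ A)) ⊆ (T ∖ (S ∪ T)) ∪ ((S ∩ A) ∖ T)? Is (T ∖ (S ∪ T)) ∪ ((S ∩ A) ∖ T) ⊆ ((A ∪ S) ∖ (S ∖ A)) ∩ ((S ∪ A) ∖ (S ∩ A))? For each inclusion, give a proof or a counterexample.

(⊆) fails and (⊇) fails.

(⟹) This inclusion fails. Take T = ∅, A = {1}, S = ∅; then 1 ∈ ((A ∪ S) ∖ (S ∖ A)) ∩ ((S ∪ A) ∖ (S ∩ A)) but 1 ∉ (T ∖ (S ∪ T)) ∪ ((S ∩ A) ∖ T).

(⟸) This inclusion fails. Take T = ∅, A = {1}, S = {1}; then 1 ∈ (T ∖ (S ∪ T)) ∪ ((S ∩ A) ∖ T) but 1 ∉ ((A ∪ S) ∖ (S ∖ A)) ∩ ((S ∪ A) ∖ (S ∩ A)).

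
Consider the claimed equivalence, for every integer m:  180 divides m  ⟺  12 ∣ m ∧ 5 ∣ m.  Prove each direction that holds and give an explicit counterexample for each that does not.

[⇒] If 180 ∣ m, write m = 180q. Since 180 = 15·12, m = 12·(15q), so 12 ∣ m; and since 180 = 36·5, m = 5·(36q), so 5 ∣ m.

[⇐] This fails: take m = 60. Both 12 ∣ 60 and 5 ∣ 60, yet 60 is not a multiple of 180 (since 60 = 0·180 + 60), so 180 ∤ 60.

(⇒) holds; (⇐) fails.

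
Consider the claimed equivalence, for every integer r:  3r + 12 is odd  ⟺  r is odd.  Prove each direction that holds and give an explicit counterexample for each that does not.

Both implications hold.

Forward direction. Suppose 3r + 12 is odd. Since 3 is odd, 3r and r have the same parity, so 3r + 12 ≡ r + 12 (mod 2). As 12 is even, 3r + 12 is odd exactly when r is odd. Thus r is odd.

Converse. Suppose r is odd; write r = 2j + 1. Then 3r + 12 = 3·(2j + 1) + 12 = 2·3j + 15, which is odd.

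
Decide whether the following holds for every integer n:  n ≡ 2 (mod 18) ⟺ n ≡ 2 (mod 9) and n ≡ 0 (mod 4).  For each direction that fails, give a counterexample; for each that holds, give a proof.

(⟹) This fails: n = 2 gives 2 ≡ 2 (mod 18) but 2 ≡ 2 (mod 4), so the conjunction on the right does not hold.

(⟸) Conversely, if n ≡ 2 (mod 9) and n ≡ 0 (mod 4), then by the Chinese remainder theorem n ≡ 20 (mod 36). Since 20 ≡ 2 (mod 18) and 18 ∣ 36, we get n ≡ 2 (mod 18).

Not equivalent: only (⇐) holds.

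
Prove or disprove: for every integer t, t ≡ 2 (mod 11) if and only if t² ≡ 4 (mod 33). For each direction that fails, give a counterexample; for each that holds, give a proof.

(→) This fails: take t = 24. Then 24 ≡ 2 (mod 11), but 24² = 576 ≡ 15 (mod 33), not 4.

(←) This fails: take t = 20. Then 20² = 400 ≡ 4 (mod 33), yet 20 ≡ 9 (mod 11), not 2.

Neither implication holds.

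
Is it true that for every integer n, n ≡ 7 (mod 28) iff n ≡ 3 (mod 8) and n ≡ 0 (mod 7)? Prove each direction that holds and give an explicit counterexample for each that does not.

Only the converse holds.

Forward direction. This fails: n = 7 gives 7 ≡ 7 (mod 28) but 7 ≡ 7 (mod 8), so the conjunction on the right does not hold.

Converse. If n ≡ 3 (mod 8) and n ≡ 0 (mod 7), then by the Chinese remainder theorem n ≡ 35 (mod 56). Since 35 ≡ 7 (mod 28) and 28 ∣ 56, we get n ≡ 7 (mod 28).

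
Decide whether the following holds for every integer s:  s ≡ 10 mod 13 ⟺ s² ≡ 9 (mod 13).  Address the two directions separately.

[⇐] This fails: take s = 3. Then 3² = 9 ≡ 9 (mod 13), yet 3 ≡ 3 (mod 13), not 10.

[⇒] Suppose s ≡ 10 mod 13. Write s = 13j + 10. Then (13j + 10)² = 169j² + 260j + 100 = 13(13j² + 20j + 7) + 9, so s² ≡ 9 (mod 13).

Only the forward direction holds.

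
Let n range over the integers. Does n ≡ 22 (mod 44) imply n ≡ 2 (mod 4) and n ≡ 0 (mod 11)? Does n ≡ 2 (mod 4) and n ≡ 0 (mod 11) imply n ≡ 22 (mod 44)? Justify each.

[⇒] Suppose n ≡ 22 (mod 44); write n = 44j + 22. Since 4 ∣ 44, reducing mod 4 gives n ≡ 22 ≡ 2 (mod 4); since 11 ∣ 44, reducing mod 11 gives n ≡ 22 ≡ 0 (mod 11).

[⇐] Conversely, if n ≡ 2 (mod 4) and n ≡ 0 (mod 11), then by the Chinese remainder theorem n ≡ 22 (mod 44). This is exactly n ≡ 22 (mod 44).

Both implications hold.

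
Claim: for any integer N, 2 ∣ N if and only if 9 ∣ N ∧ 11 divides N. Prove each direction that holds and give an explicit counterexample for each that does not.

[⇒] This fails: take N = 2. Certainly 2 ∣ 2, but 9 ∤ 2.

[⇐] This fails: take N = 99. Both 9 ∣ 99 and 11 ∣ 99, yet 99 is not a multiple of 2 (since 99 = 49·2 + 1), so 2 ∤ 99.

Neither direction holds.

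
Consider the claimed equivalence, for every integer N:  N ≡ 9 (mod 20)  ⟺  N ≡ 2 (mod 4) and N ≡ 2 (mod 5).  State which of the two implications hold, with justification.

[⇒] This fails: N = 9 gives 9 ≡ 9 (mod 20) but 9 ≡ 1 (mod 4), so the conjunction on the right does not hold.

[⇐] This fails: N = 2 satisfies both congruences on the right (2 ≡ 2 mod 4 and 2 ≡ 2 mod 5) yet 2 ≡ 2 (mod 20), not 9.

Neither implication holds.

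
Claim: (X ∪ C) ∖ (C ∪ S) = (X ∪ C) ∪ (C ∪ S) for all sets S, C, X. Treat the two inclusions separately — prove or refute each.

(⊇) This inclusion fails. Take S = {1}, C = ∅, X = ∅; then 1 ∈ (X ∪ C) ∪ (C ∪ S) but 1 ∉ (X ∪ C) ∖ (C ∪ S).

(⊆) Let x ∈ (X ∪ C) ∖ (C ∪ S). Then x ∈ X and x ∉ S, C, from which x ∈ (X ∪ C) ∪ (C ∪ S).

Only the forward inclusion holds.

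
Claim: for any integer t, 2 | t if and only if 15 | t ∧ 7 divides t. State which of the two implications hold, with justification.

(⟹) This fails: take t = 2. Certainly 2 ∣ 2, but 15 ∤ 2.

(⟸) This fails: take t = 105. Both 15 ∣ 105 and 7 ∣ 105, yet 105 is not a multiple of 2 (since 105 = 52·2 + 1), so 2 ∤ 105.

(⇒) fails and (⇐) fails.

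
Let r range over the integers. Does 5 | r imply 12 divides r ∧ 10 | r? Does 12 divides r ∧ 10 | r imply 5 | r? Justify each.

(⇒) This fails: take r = 5. Certainly 5 ∣ 5, but 12 ∤ 5.

(⇐) Suppose 12 ∣ r and 10 ∣ r. Any common multiple of 12 and 10 is a multiple of their lcm; here lcm(12, 10) = 12·10/gcd(12, 10) = 120/2 = 60, so 60 ∣ r. Since 5 ∣ 60, it follows that 5 ∣ r.

Not equivalent: only (⇐) holds.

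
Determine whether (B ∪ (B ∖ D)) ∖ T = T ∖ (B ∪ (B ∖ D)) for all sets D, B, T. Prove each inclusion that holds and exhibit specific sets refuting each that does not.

Both inclusions fail.

Forward inclusion. This inclusion fails. Take D = ∅, B = {1}, T = ∅; then 1 ∈ (B ∪ (B ∖ D)) ∖ T but 1 ∉ T ∖ (B ∪ (B ∖ D)).

Reverse inclusion. This inclusion fails. Take D = ∅, B = ∅, T = {1}; then 1 ∈ T ∖ (B ∪ (B ∖ D)) but 1 ∉ (B ∪ (B ∖ D)) ∖ T.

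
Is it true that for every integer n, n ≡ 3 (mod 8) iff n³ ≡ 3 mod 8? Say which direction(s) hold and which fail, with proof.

Both directions hold; the statement is true.

Forward direction. Suppose n ≡ 3 (mod 8). Write n = 8j + 3. Then (8j + 3)³ = 512j³ + 576j² + 216j + 27 = 8(64j³ + 72j² + 27j + 3) + 3, so n³ ≡ 3 (mod 8).

Converse. For the converse, argue contrapositively. If n ≢ 3 (mod 8), then n is congruent to one of 0, 1, 2, 4, 5, 6, 7 modulo 8, and these give n³ ≡ 0, 1, 0, 0, 5, 0, 7 respectively — never 3.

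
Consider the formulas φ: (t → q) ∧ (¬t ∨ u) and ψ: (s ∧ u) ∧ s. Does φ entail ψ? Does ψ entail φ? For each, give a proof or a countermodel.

Neither implication holds.

(→) This fails. Under s = F, q = F, u = F, t = F, the left side is true but the right side is false.

(←) This fails. Under s = T, q = F, u = T, t = T, the left side is false but the right side is true.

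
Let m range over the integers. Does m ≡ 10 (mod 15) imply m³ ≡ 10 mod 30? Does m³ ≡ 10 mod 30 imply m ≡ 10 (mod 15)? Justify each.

(→) This fails: take m = 25. Then 25 ≡ 10 (mod 15), but 25³ = 15625 ≡ 25 (mod 30), not 10.

(←) Conversely, the residues r modulo 30 with r³ ≡ 10 (mod 30) are exactly {10}, and each is ≡ 10 (mod 15).

The forward direction fails; the converse holds.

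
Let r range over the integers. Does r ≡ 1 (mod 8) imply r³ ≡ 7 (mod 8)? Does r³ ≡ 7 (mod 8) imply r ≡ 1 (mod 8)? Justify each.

(→) This fails: take r = 1. Then 1 ≡ 1 (mod 8), but 1³ = 1 ≡ 1 (mod 8), not 7.

(←) This fails: take r = 7. Then 7³ = 343 ≡ 7 (mod 8), yet 7 ≡ 7 (mod 8), not 1.

Neither direction holds.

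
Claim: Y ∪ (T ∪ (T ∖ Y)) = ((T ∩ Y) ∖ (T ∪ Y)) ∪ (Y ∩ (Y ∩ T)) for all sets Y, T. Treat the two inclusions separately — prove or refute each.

(⊆) fails; (⊇) holds.

Forward inclusion. This inclusion fails. Take Y = {1}, T = ∅; then 1 ∈ Y ∪ (T ∪ (T ∖ Y)) but 1 ∉ ((T ∩ Y) ∖ (T ∪ Y)) ∪ (Y ∩ (Y ∩ T)).

Reverse inclusion. Let x ∈ ((T ∩ Y) ∖ (T ∪ Y)) ∪ (Y ∩ (Y ∩ T)). Then x ∈ Y ∩ T, from which x ∈ Y ∪ (T ∪ (T ∖ Y)).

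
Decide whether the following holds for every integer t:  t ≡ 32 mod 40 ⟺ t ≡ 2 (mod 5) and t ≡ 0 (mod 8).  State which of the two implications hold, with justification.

(→) Suppose t ≡ 32 (mod 40); write t = 40j + 32. Since 5 ∣ 40, reducing mod 5 gives t ≡ 32 ≡ 2 (mod 5); since 8 ∣ 40, reducing mod 8 gives t ≡ 32 ≡ 0 (mod 8).

(←) Conversely, if t ≡ 2 (mod 5) and t ≡ 0 (mod 8), then by the Chinese remainder theorem t ≡ 32 (mod 40). This is exactly t ≡ 32 (mod 40).

Equivalent; both directions hold.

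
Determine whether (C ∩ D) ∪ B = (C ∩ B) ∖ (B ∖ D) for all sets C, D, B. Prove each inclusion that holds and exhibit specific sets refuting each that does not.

The sets are not equal: only the reverse inclusion holds.

(⊇) Let x ∈ (C ∩ B) ∖ (B ∖ D). Then x ∈ C ∩ D ∩ B, from which x ∈ (C ∩ D) ∪ B.

(⊆) This inclusion fails. Take C = {1}, D = {1}, B = ∅; then 1 ∈ (C ∩ D) ∪ B but 1 ∉ (C ∩ B) ∖ (B ∖ D).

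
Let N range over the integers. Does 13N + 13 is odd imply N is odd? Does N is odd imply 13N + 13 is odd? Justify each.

[⇒] This fails: N = 6 gives 13N + 13 = 91, which is odd, but 6 is even, not odd.

[⇐] This also fails: N = 3 is odd, but 13N + 13 = 52 is even, not odd.

(⇒) fails and (⇐) fails.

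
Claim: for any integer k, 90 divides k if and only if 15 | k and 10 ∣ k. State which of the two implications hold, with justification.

(→) If 90 ∣ k, write k = 90q. Since 90 = 6·15, k = 15·(6q), so 15 ∣ k; and since 90 = 9·10, k = 10·(9q), so 10 ∣ k.

(←) This fails: take k = 30. Both 15 ∣ 30 and 10 ∣ 30, yet 30 is not a multiple of 90 (since 30 = 0·90 + 30), so 90 ∤ 30.

Only the forward direction holds.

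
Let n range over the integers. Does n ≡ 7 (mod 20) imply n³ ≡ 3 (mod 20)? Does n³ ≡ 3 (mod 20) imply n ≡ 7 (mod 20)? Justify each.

Equivalent; both directions hold.

(⟸) Suppose n³ ≡ 3 (mod 20). The only residue r in {0, …, 19} with r³ ≡ 3 (mod 20) is r = 7, so n ≡ 7 (mod 20).

(⟹) Suppose n ≡ 7 (mod 20). Write n = 20j + 7. Then (20j + 7)³ = 8000j³ + 8400j² + 2940j + 343 = 20(400j³ + 420j² + 147j + 17) + 3, so n³ ≡ 3 (mod 20).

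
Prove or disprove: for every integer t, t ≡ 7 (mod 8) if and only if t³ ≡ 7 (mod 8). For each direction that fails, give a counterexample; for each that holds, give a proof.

Equivalent; both directions hold.

(⇒) Suppose t ≡ 7 (mod 8). Write t = 8j + 7. Then (8j + 7)³ = 512j³ + 1344j² + 1176j + 343 = 8(64j³ + 168j² + 147j + 42) + 7, so t³ ≡ 7 (mod 8).

(⇐) For the converse, argue contrapositively. If t ≢ 7 (mod 8), then t is congruent to one of 0, 1, 2, 3, 4, 5, 6 modulo 8, and these give t³ ≡ 0, 1, 0, 3, 0, 5, 0 respectively — never 7.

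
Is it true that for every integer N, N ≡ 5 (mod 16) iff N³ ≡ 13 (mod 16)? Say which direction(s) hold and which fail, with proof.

(⟸) Suppose N³ ≡ 13 (mod 16). The only residue r in {0, …, 15} with r³ ≡ 13 (mod 16) is r = 5, so N ≡ 5 (mod 16).

(⟹) Suppose N ≡ 5 (mod 16). Write N = 16j + 5. Then (16j + 5)³ = 4096j³ + 3840j² + 1200j + 125 = 16(256j³ + 240j² + 75j + 7) + 13, so N³ ≡ 13 (mod 16).

Both directions hold.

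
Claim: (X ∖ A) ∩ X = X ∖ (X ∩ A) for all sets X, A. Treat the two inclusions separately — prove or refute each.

The two sets are equal.

Forward inclusion. Let x ∈ (X ∖ A) ∩ X. Then x ∈ X and x ∉ A, from which x ∈ X ∖ (X ∩ A).

Reverse inclusion. Let x ∈ X ∖ (X ∩ A). Then x ∈ X and x ∉ A, from which x ∈ (X ∖ A) ∩ X.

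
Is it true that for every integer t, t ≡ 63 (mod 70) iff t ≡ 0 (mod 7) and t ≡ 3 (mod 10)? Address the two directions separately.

Both directions hold; the statement is true.

(⟹) Suppose t ≡ 63 (mod 70); write t = 70j + 63. Since 7 ∣ 70, reducing mod 7 gives t ≡ 63 ≡ 0 (mod 7); since 10 ∣ 70, reducing mod 10 gives t ≡ 63 ≡ 3 (mod 10).

(⟸) Conversely, if t ≡ 0 (mod 7) and t ≡ 3 (mod 10), then by the Chinese remainder theorem t ≡ 63 (mod 70). This is exactly t ≡ 63 (mod 70).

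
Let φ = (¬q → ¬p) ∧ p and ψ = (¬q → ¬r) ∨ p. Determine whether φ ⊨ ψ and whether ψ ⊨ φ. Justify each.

(⟹) Assume the antecedent. If p is true, (¬q → ¬r) ∨ p reduces to true regardless of the other variables. If p is false, the antecedent cannot hold. Either way (¬q → ¬r) ∨ p holds.

(⟸) This fails. Under p = F, r = F, q = F, the left side is false but the right side is true.

Only the forward direction holds.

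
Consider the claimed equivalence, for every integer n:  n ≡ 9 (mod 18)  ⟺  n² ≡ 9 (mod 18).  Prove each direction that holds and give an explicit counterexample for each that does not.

(→) Suppose n ≡ 9 (mod 18). Write n = 18j + 9. Then (18j + 9)² = 324j² + 324j + 81 = 18(18j² + 18j + 4) + 9, so n² ≡ 9 (mod 18).

(←) This fails: take n = 3. Then 3² = 9 ≡ 9 (mod 18), yet 3 ≡ 3 (mod 18), not 9.

(⇒) holds; (⇐) fails.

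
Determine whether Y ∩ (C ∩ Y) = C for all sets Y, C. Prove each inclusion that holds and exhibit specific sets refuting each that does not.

(⊆) holds; (⊇) fails.

Reverse inclusion. This inclusion fails. Take Y = ∅, C = {1}; then 1 ∈ C but 1 ∉ Y ∩ (C ∩ Y).

Forward inclusion. Let x ∈ Y ∩ (C ∩ Y). Then x ∈ Y ∩ C, from which x ∈ C.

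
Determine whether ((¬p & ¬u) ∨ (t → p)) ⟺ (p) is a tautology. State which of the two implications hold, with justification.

(⇒) This fails. Under u = F, t = F, p = F, the left side is true but the right side is false.

(⇐) Assume the antecedent. If u is true, the antecedent forces (u = T, t = F, p = T) or (u = T, t = T, p = T), and (¬p & ¬u) ∨ (t → p) holds there. If u is false, (¬p & ¬u) ∨ (t → p) reduces to true regardless of the other variables. Either way (¬p & ¬u) ∨ (t → p) holds.

Not equivalent: only (⇐) holds.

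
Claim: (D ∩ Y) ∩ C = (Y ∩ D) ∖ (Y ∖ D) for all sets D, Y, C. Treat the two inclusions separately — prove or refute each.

(⊆) holds; (⊇) fails.

(⟸) This inclusion fails. Take D = {1}, Y = {1}, C = ∅; then 1 ∈ (Y ∩ D) ∖ (Y ∖ D) but 1 ∉ (D ∩ Y) ∩ C.

(⟹) Let x ∈ (D ∩ Y) ∩ C. Then x ∈ D ∩ Y ∩ C, from which x ∈ (Y ∩ D) ∖ (Y ∖ D).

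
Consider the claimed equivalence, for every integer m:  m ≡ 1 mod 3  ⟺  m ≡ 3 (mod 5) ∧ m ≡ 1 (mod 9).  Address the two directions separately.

[⇒] This fails: m = 1 gives 1 ≡ 1 (mod 3) but 1 ≡ 1 (mod 5), so the conjunction on the right does not hold.

[⇐] Conversely, if m ≡ 3 (mod 5) and m ≡ 1 (mod 9), then by the Chinese remainder theorem m ≡ 28 (mod 45). Since 28 ≡ 1 (mod 3) and 3 ∣ 45, we get m ≡ 1 (mod 3).

Only the converse holds.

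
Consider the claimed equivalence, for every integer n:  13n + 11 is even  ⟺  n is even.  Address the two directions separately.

Neither direction holds.

(⟹) This fails: n = 5 gives 13n + 11 = 76, which is even, but 5 is odd, not even.

(⟸) This also fails: n = 4 is even, but 13n + 11 = 63 is odd, not even.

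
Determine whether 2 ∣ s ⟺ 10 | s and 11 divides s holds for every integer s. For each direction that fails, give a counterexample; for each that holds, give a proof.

(⟸) Suppose 10 ∣ s and 11 ∣ s. Any common multiple of 10 and 11 is a multiple of their lcm; here gcd(10, 11) = 1, so lcm(10, 11) = 10·11 = 110, so 110 ∣ s. Since 2 ∣ 110, it follows that 2 ∣ s.

(⟹) This fails: take s = 2. Certainly 2 ∣ 2, but 10 ∤ 2.

The forward direction fails; the converse holds.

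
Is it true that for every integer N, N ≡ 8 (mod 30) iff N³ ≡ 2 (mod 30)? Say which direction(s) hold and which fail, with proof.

The biconditional holds.

(→) Suppose N ≡ 8 (mod 30). Write N = 30j + 8. Then (30j + 8)³ = 27000j³ + 21600j² + 5760j + 512 = 30(900j³ + 720j² + 192j + 17) + 2, so N³ ≡ 2 (mod 30).

(←) Conversely, suppose N³ ≡ 2 (mod 30). The only residue r in {0, …, 29} with r³ ≡ 2 (mod 30) is r = 8, so N ≡ 8 (mod 30).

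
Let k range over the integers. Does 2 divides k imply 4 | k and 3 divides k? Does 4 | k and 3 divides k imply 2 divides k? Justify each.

(⇒) fails; (⇐) holds.

(←) Suppose 4 ∣ k and 3 ∣ k. Any common multiple of 4 and 3 is a multiple of their lcm; here gcd(4, 3) = 1, so lcm(4, 3) = 4·3 = 12, so 12 ∣ k. Since 2 ∣ 12, it follows that 2 ∣ k.

(→) This fails: take k = 2. Certainly 2 ∣ 2, but 4 ∤ 2.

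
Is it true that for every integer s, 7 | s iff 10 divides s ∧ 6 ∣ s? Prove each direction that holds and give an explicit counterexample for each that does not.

(⇒) fails and (⇐) fails.

(⇒) This fails: take s = 7. Certainly 7 ∣ 7, but 10 ∤ 7.

(⇐) This fails: take s = 30. Both 10 ∣ 30 and 6 ∣ 30, yet 30 is not a multiple of 7 (since 30 = 4·7 + 2), so 7 ∤ 30.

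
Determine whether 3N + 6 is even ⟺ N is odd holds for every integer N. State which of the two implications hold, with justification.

Neither direction holds.

Forward direction. This fails: N = 2 gives 3N + 6 = 12, which is even, but 2 is even, not odd.

Converse. This also fails: N = 1 is odd, but 3N + 6 = 9 is odd, not even.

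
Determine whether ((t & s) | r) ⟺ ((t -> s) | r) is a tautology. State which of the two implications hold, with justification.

(⇒) holds; (⇐) fails.

(⟹) Assume the antecedent. If r is true, (t -> s) | r reduces to true regardless of the other variables. If r is false, the antecedent forces (t = T, r = F, s = T), and (t -> s) | r holds there. Either way (t -> s) | r holds.

(⟸) This fails. Under t = F, r = F, s = F, the left side is false but the right side is true.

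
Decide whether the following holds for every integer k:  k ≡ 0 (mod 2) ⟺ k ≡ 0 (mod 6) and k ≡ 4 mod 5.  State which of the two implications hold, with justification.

Forward direction. This fails: k = 0 gives 0 ≡ 0 (mod 2) but 0 ≡ 0 (mod 5), so the conjunction on the right does not hold.

Converse. If k ≡ 0 (mod 6) and k ≡ 4 (mod 5), then by the Chinese remainder theorem k ≡ 24 (mod 30). Since 24 ≡ 0 (mod 2) and 2 ∣ 30, we get k ≡ 0 (mod 2).

Not equivalent: only (⇐) holds.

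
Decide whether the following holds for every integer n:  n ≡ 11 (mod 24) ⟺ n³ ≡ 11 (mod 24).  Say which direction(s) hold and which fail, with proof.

(⇒) Suppose n ≡ 11 (mod 24). Write n = 24j + 11. Then (24j + 11)³ = 13824j³ + 19008j² + 8712j + 1331 = 24(576j³ + 792j² + 363j + 55) + 11, so n³ ≡ 11 (mod 24).

(⇐) Conversely, suppose n³ ≡ 11 (mod 24). The only residue r in {0, …, 23} with r³ ≡ 11 (mod 24) is r = 11, so n ≡ 11 (mod 24).

Both directions hold.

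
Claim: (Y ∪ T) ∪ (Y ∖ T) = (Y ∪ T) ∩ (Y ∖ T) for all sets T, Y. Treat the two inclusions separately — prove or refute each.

(⊆) This inclusion fails. Take T = {1}, Y = ∅; then 1 ∈ (Y ∪ T) ∪ (Y ∖ T) but 1 ∉ (Y ∪ T) ∩ (Y ∖ T).

(⊇) Let x ∈ (Y ∪ T) ∩ (Y ∖ T). Then x ∈ Y and x ∉ T, from which x ∈ (Y ∪ T) ∪ (Y ∖ T).

(⊆) fails; (⊇) holds.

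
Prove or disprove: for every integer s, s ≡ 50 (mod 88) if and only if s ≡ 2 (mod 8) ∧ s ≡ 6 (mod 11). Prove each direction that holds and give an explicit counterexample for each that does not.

(⟹) Suppose s ≡ 50 (mod 88); write s = 88j + 50. Since 8 ∣ 88, reducing mod 8 gives s ≡ 50 ≡ 2 (mod 8); since 11 ∣ 88, reducing mod 11 gives s ≡ 50 ≡ 6 (mod 11).

(⟸) Conversely, if s ≡ 2 (mod 8) and s ≡ 6 (mod 11), then by the Chinese remainder theorem s ≡ 50 (mod 88). This is exactly s ≡ 50 (mod 88).

Both directions hold; the statement is true.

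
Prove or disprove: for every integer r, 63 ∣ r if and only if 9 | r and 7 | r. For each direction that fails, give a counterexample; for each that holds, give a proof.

(⟹) If 63 ∣ r, write r = 63q. Since 63 = 7·9, r = 9·(7q), so 9 ∣ r; and since 63 = 9·7, r = 7·(9q), so 7 ∣ r.

(⟸) Suppose 9 ∣ r and 7 ∣ r. Any common multiple of 9 and 7 is a multiple of their lcm; here gcd(9, 7) = 1, so lcm(9, 7) = 9·7 = 63, so 63 ∣ r.

Both directions hold; the statement is true.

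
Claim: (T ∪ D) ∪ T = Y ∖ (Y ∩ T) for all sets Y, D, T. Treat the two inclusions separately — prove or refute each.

(⊆) fails and (⊇) fails.

(⊆) This inclusion fails. Take Y = ∅, D = {1}, T = ∅; then 1 ∈ (T ∪ D) ∪ T but 1 ∉ Y ∖ (Y ∩ T).

(⊇) This inclusion fails. Take Y = {1}, D = ∅, T = ∅; then 1 ∈ Y ∖ (Y ∩ T) but 1 ∉ (T ∪ D) ∪ T.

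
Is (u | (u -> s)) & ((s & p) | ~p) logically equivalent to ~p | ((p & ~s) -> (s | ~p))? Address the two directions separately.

Forward direction. Assume the antecedent. If s is true, ~p | ((p & ~s) -> (s | ~p)) reduces to true regardless of the other variables. If s is false, the antecedent forces (u = F, s = F, p = F) or (u = T, s = F, p = F), and ~p | ((p & ~s) -> (s | ~p)) holds there. Either way ~p | ((p & ~s) -> (s | ~p)) holds.

Converse. Assume the antecedent. If s is true, the consequent reduces to true regardless of the other variables. If s is false, the antecedent forces (u = F, s = F, p = F) or (u = T, s = F, p = F), and the consequent holds there. Either way the consequent holds.

Both directions hold; the statement is true.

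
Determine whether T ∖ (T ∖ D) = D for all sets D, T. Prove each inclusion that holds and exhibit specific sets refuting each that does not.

(⊆) Let x ∈ T ∖ (T ∖ D). Then x ∈ D ∩ T, from which x ∈ D.

(⊇) This inclusion fails. Take D = {1}, T = ∅; then 1 ∈ D but 1 ∉ T ∖ (T ∖ D).

(⊆) holds; (⊇) fails.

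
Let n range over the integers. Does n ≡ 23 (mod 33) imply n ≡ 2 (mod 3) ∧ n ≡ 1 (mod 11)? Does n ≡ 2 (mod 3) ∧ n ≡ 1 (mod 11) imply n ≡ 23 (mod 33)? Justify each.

(→) Suppose n ≡ 23 (mod 33); write n = 33j + 23. Since 3 ∣ 33, reducing mod 3 gives n ≡ 23 ≡ 2 (mod 3); since 11 ∣ 33, reducing mod 11 gives n ≡ 23 ≡ 1 (mod 11).

(←) Conversely, if n ≡ 2 (mod 3) and n ≡ 1 (mod 11), then by the Chinese remainder theorem n ≡ 23 (mod 33). This is exactly n ≡ 23 (mod 33).

Both directions hold.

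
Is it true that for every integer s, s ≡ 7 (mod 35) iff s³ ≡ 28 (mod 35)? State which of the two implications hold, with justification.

Forward direction. Suppose s ≡ 7 (mod 35). Write s = 35j + 7. Then (35j + 7)³ = 42875j³ + 25725j² + 5145j + 343 = 35(1225j³ + 735j² + 147j + 9) + 28, so s³ ≡ 28 (mod 35).

Converse. Suppose s³ ≡ 28 (mod 35). The only residue r in {0, …, 34} with r³ ≡ 28 (mod 35) is r = 7, so s ≡ 7 (mod 35).

Both directions hold.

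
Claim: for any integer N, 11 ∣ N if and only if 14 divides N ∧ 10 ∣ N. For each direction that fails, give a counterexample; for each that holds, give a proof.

[⇒] This fails: take N = 11. Certainly 11 ∣ 11, but 14 ∤ 11.

[⇐] This fails: take N = 70. Both 14 ∣ 70 and 10 ∣ 70, yet 70 is not a multiple of 11 (since 70 = 6·11 + 4), so 11 ∤ 70.

(⇒) fails and (⇐) fails.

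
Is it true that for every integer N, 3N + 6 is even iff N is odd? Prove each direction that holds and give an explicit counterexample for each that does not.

(⇒) fails and (⇐) fails.

(⟹) This fails: N = 4 gives 3N + 6 = 18, which is even, but 4 is even, not odd.

(⟸) This also fails: N = 5 is odd, but 3N + 6 = 21 is odd, not even.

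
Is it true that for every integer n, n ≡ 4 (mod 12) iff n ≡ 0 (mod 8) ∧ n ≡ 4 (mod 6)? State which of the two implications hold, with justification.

[⇒] This fails: n = 4 gives 4 ≡ 4 (mod 12) but 4 ≡ 4 (mod 8), so the conjunction on the right does not hold.

[⇐] Conversely, if n ≡ 0 (mod 8) and n ≡ 4 (mod 6), then by the Chinese remainder theorem n ≡ 16 (mod 24). Since 16 ≡ 4 (mod 12) and 12 ∣ 24, we get n ≡ 4 (mod 12).

The forward direction fails; the converse holds.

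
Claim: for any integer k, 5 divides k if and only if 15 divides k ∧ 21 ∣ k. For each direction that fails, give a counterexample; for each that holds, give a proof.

(→) This fails: take k = 5. Certainly 5 ∣ 5, but 15 ∤ 5.

(←) Suppose 15 ∣ k and 21 ∣ k. Any common multiple of 15 and 21 is a multiple of their lcm; here lcm(15, 21) = 15·21/gcd(15, 21) = 315/3 = 105, so 105 ∣ k. Since 5 ∣ 105, it follows that 5 ∣ k.

The forward direction fails; the converse holds.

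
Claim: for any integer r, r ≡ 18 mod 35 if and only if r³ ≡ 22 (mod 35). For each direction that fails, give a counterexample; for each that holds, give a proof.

(→) Suppose r ≡ 18 mod 35. Write r = 35j + 18. Then (35j + 18)³ = 42875j³ + 66150j² + 34020j + 5832 = 35(1225j³ + 1890j² + 972j + 166) + 22, so r³ ≡ 22 (mod 35).

(←) This fails: take r = 8. Then 8³ = 512 ≡ 22 (mod 35), yet 8 ≡ 8 (mod 35), not 18.

Only the forward direction holds.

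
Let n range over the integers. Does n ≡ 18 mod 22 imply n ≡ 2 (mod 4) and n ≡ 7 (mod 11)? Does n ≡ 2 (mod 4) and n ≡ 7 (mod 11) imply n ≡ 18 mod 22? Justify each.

[⇒] This fails: n = 40 gives 40 ≡ 18 (mod 22) but 40 ≡ 0 (mod 4), so the conjunction on the right does not hold.

[⇐] Conversely, if n ≡ 2 (mod 4) and n ≡ 7 (mod 11), then by the Chinese remainder theorem n ≡ 18 (mod 44). Since 18 ≡ 18 (mod 22) and 22 ∣ 44, we get n ≡ 18 (mod 22).

Only the converse holds.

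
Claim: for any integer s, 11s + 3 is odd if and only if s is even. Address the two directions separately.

Equivalent; both directions hold.

(⇒) Suppose 11s + 3 is odd. Since 11 is odd, 11s and s have the same parity, so 11s + 3 ≡ s + 3 (mod 2). As 3 is odd, 11s + 3 is odd exactly when s is even. Thus s is even.

(⇐) Conversely, suppose s is even; write s = 2j. Then 11s + 3 = 11·(2j) + 3 = 2·11j + 3, which is odd.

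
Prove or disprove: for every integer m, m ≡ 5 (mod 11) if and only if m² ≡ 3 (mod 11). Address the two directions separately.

(⇒) Suppose m ≡ 5 (mod 11). Write m = 11j + 5. Then (11j + 5)² = 121j² + 110j + 25 = 11(11j² + 10j + 2) + 3, so m² ≡ 3 (mod 11).

(⇐) This fails: take m = 6. Then 6² = 36 ≡ 3 (mod 11), yet 6 ≡ 6 (mod 11), not 5.

Only the forward direction holds.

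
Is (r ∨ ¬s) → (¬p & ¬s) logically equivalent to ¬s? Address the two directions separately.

Both directions fail.

(→) This fails. Under p = F, s = T, r = F, the left side is true but the right side is false.

(←) This fails. Under p = T, s = F, r = F, the left side is false but the right side is true.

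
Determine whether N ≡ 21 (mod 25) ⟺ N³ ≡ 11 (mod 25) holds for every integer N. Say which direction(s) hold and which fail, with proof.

[⇒] Suppose N ≡ 21 (mod 25). Write N = 25j + 21. Then (25j + 21)³ = 15625j³ + 39375j² + 33075j + 9261 = 25(625j³ + 1575j² + 1323j + 370) + 11, so N³ ≡ 11 (mod 25).

[⇐] Conversely, suppose N³ ≡ 11 (mod 25). The only residue r in {0, …, 24} with r³ ≡ 11 (mod 25) is r = 21, so N ≡ 21 (mod 25).

The biconditional holds.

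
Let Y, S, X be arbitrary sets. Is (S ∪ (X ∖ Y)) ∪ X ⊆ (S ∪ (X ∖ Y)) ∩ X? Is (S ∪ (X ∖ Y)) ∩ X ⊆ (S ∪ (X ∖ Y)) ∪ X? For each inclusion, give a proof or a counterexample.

(⊆) This inclusion fails. Take Y = ∅, S = {1}, X = ∅; then 1 ∈ (S ∪ (X ∖ Y)) ∪ X but 1 ∉ (S ∪ (X ∖ Y)) ∩ X.

(⊇) Let x ∈ (S ∪ (X ∖ Y)) ∩ X. Then either x ∈ X and x ∉ Y, S; or x ∈ S ∩ X and x ∉ Y; or x ∈ Y ∩ S ∩ X. In each case x ∈ (S ∪ (X ∖ Y)) ∪ X, so (S ∪ (X ∖ Y)) ∩ X ⊆ (S ∪ (X ∖ Y)) ∪ X.

The sets are not equal: only the reverse inclusion holds.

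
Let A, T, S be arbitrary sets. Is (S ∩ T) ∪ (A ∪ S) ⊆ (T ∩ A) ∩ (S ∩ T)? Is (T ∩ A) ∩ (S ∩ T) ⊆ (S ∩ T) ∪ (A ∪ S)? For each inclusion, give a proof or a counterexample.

(⟹) This inclusion fails. Take A = {1}, T = ∅, S = ∅; then 1 ∈ (S ∩ T) ∪ (A ∪ S) but 1 ∉ (T ∩ A) ∩ (S ∩ T).

(⟸) Let x ∈ (T ∩ A) ∩ (S ∩ T). Then x ∈ A ∩ T ∩ S, from which x ∈ (S ∩ T) ∪ (A ∪ S).

(⊆) fails; (⊇) holds.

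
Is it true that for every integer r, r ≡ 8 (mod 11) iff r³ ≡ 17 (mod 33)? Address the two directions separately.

(→) This fails: take r = 19. Then 19 ≡ 8 (mod 11), but 19³ = 6859 ≡ 28 (mod 33), not 17.

(←) Conversely, the residues r modulo 33 with r³ ≡ 17 (mod 33) are exactly {8}, and each is ≡ 8 (mod 11).

The forward direction fails; the converse holds.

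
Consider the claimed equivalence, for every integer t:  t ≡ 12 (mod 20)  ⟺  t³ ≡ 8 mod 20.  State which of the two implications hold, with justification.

(⟹) Suppose t ≡ 12 (mod 20). Write t = 20j + 12. Then (20j + 12)³ = 8000j³ + 14400j² + 8640j + 1728 = 20(400j³ + 720j² + 432j + 86) + 8, so t³ ≡ 8 (mod 20).

(⟸) This fails: take t = 2. Then 2³ = 8 ≡ 8 (mod 20), yet 2 ≡ 2 (mod 20), not 12.

The forward direction holds; the converse fails.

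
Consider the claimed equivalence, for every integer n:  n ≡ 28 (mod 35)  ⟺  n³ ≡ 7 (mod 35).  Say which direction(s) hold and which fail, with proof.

(⇐) Suppose n³ ≡ 7 (mod 35). The only residue r in {0, …, 34} with r³ ≡ 7 (mod 35) is r = 28, so n ≡ 28 (mod 35).

(⇒) Suppose n ≡ 28 (mod 35). Write n = 35j + 28. Then (35j + 28)³ = 42875j³ + 102900j² + 82320j + 21952 = 35(1225j³ + 2940j² + 2352j + 627) + 7, so n³ ≡ 7 (mod 35).

Both directions hold.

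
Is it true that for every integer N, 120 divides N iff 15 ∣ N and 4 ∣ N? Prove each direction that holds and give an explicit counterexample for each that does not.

(⇒) If 120 ∣ N, write N = 120q. Since 120 = 8·15, N = 15·(8q), so 15 ∣ N; and since 120 = 30·4, N = 4·(30q), so 4 ∣ N.

(⇐) This fails: take N = 60. Both 15 ∣ 60 and 4 ∣ 60, yet 60 is not a multiple of 120 (since 60 = 0·120 + 60), so 120 ∤ 60.

Not equivalent: only (⇒) holds.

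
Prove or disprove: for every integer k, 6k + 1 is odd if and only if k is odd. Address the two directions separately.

(←) Suppose k is odd. Since 6 is even, 6k is even for every k, so 6k + 1 has the same parity as 1, which is odd. Hence 6k + 1 is odd.

(→) This fails: take k = 6. Then 6k + 1 = 37, which is odd, yet k = 6 is even, not odd.

Only the converse holds.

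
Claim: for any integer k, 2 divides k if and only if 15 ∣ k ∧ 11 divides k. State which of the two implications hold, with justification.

Neither direction holds.

[⇒] This fails: take k = 2. Certainly 2 ∣ 2, but 15 ∤ 2.

[⇐] This fails: take k = 165. Both 15 ∣ 165 and 11 ∣ 165, yet 165 is not a multiple of 2 (since 165 = 82·2 + 1), so 2 ∤ 165.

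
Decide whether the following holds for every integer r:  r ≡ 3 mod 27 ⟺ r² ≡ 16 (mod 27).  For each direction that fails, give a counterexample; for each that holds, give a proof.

(→) This fails: take r = 3. Then 3 ≡ 3 (mod 27), but 3² = 9 ≡ 9 (mod 27), not 16.

(←) This fails: take r = 4. Then 4² = 16 ≡ 16 (mod 27), yet 4 ≡ 4 (mod 27), not 3.

Both directions fail.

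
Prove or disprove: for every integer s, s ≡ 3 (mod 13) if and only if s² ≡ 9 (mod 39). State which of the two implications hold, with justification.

Neither direction holds.

(⟹) This fails: take s = 16. Then 16 ≡ 3 (mod 13), but 16² = 256 ≡ 22 (mod 39), not 9.

(⟸) This fails: take s = 36. Then 36² = 1296 ≡ 9 (mod 39), yet 36 ≡ 10 (mod 13), not 3.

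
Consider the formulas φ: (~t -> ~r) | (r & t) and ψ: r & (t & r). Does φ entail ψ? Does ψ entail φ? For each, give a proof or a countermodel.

Only the reverse direction holds.

(⇐) Assume the antecedent. If r is true, the antecedent forces (r = T, t = T), and (~t -> ~r) | (r & t) holds there. If r is false, the antecedent cannot hold. Either way (~t -> ~r) | (r & t) holds.

(⇒) This fails. Under r = F, t = F, the left side is true but the right side is false.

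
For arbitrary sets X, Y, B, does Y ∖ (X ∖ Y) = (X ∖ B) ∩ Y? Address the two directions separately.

Only the reverse inclusion holds.

Reverse inclusion. Let x ∈ (X ∖ B) ∩ Y. Then x ∈ X ∩ Y and x ∉ B, from which x ∈ Y ∖ (X ∖ Y).

Forward inclusion. This inclusion fails. Take X = ∅, Y = {1}, B = ∅; then 1 ∈ Y ∖ (X ∖ Y) but 1 ∉ (X ∖ B) ∩ Y.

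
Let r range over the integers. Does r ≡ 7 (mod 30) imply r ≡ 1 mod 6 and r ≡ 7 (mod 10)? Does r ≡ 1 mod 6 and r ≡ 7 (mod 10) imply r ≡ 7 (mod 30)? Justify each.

Both implications hold.

(←) If r ≡ 1 (mod 6) and r ≡ 7 (mod 10), then by the Chinese remainder theorem r ≡ 7 (mod 30). This is exactly r ≡ 7 (mod 30).

(→) Suppose r ≡ 7 (mod 30); write r = 30j + 7. Since 6 ∣ 30, reducing mod 6 gives r ≡ 7 ≡ 1 (mod 6); since 10 ∣ 30, reducing mod 10 gives r ≡ 7 (mod 10).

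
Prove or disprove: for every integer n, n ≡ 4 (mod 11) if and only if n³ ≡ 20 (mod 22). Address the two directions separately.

(→) This fails: take n = 15. Then 15 ≡ 4 (mod 11), but 15³ = 3375 ≡ 9 (mod 22), not 20.

(←) Conversely, the residues r modulo 22 with r³ ≡ 20 (mod 22) are exactly {4}, and each is ≡ 4 (mod 11).

The forward direction fails; the converse holds.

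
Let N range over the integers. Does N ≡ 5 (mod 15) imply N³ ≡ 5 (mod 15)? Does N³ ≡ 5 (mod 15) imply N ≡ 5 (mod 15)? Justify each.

[⇒] Suppose N ≡ 5 (mod 15). Write N = 15j + 5. Then (15j + 5)³ = 3375j³ + 3375j² + 1125j + 125 = 15(225j³ + 225j² + 75j + 8) + 5, so N³ ≡ 5 (mod 15).

[⇐] Conversely, suppose N³ ≡ 5 (mod 15). The only residue r in {0, …, 14} with r³ ≡ 5 (mod 15) is r = 5, so N ≡ 5 (mod 15).

Both implications hold.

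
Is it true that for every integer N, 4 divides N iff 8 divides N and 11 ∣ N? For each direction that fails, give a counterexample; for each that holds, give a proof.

Converse. Suppose 8 ∣ N and 11 ∣ N. Any common multiple of 8 and 11 is a multiple of their lcm; here gcd(8, 11) = 1, so lcm(8, 11) = 8·11 = 88, so 88 ∣ N. Since 4 ∣ 88, it follows that 4 ∣ N.

Forward direction. This fails: take N = 4. Certainly 4 ∣ 4, but 8 ∤ 4.

Only the converse holds.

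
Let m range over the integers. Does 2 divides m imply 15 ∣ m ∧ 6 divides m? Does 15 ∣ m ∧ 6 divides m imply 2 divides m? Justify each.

Only the converse holds.

(⇒) This fails: take m = 2. Certainly 2 ∣ 2, but 15 ∤ 2.

(⇐) Suppose 15 ∣ m and 6 ∣ m. Any common multiple of 15 and 6 is a multiple of their lcm; here lcm(15, 6) = 15·6/gcd(15, 6) = 90/3 = 30, so 30 ∣ m. Since 2 ∣ 30, it follows that 2 ∣ m.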